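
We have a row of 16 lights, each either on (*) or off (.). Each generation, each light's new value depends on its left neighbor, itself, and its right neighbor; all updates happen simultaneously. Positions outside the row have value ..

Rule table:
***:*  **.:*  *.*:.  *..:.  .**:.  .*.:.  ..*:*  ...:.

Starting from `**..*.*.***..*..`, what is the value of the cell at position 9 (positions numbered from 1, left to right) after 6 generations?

.*.*.....**.*...
*.......*.*.....
.......*........
......*.........
.....*..........
....*...........
position 9 holds .

.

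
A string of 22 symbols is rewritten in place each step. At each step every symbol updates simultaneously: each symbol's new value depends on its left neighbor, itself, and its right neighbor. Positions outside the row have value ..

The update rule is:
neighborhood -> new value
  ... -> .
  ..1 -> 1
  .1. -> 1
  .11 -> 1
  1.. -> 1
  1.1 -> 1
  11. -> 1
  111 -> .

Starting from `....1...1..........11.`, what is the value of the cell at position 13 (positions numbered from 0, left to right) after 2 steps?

...111.111........1111
..11.111.11......11..1
position 13 holds .

.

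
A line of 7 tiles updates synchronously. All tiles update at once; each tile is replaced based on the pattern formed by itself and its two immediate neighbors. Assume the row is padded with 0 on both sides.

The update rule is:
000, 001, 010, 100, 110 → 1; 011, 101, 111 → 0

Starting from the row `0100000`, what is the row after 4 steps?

step 1: 1111111
step 2: 0000001
step 3: 1111111  (repeats step 1; period 2)
step 4: 0000001

0000001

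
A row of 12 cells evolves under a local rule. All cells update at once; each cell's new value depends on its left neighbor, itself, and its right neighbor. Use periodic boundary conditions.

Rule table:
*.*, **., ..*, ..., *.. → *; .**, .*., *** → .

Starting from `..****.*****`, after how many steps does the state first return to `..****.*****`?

**...**....*
.****.*****.
*...**....**
****.*****..
...**....***
***.*****..*
..**....***.
**.*****..**
.**....***..
*.*****..***
**....***...
.*****..****
*....***...*
*****..****.
....***...**
****..****.*
...***...**.
***..****.**
..***...**..
**..****.***
.***...**...
*..****.****
***...**....
..****.*****

24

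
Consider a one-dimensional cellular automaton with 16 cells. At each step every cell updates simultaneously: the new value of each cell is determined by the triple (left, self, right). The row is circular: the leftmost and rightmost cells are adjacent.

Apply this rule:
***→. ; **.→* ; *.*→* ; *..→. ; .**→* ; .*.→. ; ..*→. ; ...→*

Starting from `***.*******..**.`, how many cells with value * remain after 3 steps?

*.***.....*..***
***.*.***....*..
*.**.**.*.**....
count of *: 8

8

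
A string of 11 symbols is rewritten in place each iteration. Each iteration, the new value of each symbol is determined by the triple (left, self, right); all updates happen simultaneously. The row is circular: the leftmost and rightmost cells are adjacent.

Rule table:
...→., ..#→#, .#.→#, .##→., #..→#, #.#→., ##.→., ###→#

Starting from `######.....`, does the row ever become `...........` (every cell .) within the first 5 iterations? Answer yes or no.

.####.#...#
..##..##.##
##..##.....
..##..#...#
##..####.##
iteration 5 is ##..####.##, still not uniform .

no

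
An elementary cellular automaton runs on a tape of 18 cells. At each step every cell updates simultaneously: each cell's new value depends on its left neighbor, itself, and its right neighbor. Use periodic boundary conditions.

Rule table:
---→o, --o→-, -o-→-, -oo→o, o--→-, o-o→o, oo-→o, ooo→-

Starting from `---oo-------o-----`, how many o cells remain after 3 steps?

7

oo-oo-ooooo---oooo
-oooooo---o-o-o---
-o----o-o--o-o--oo
count of o: 7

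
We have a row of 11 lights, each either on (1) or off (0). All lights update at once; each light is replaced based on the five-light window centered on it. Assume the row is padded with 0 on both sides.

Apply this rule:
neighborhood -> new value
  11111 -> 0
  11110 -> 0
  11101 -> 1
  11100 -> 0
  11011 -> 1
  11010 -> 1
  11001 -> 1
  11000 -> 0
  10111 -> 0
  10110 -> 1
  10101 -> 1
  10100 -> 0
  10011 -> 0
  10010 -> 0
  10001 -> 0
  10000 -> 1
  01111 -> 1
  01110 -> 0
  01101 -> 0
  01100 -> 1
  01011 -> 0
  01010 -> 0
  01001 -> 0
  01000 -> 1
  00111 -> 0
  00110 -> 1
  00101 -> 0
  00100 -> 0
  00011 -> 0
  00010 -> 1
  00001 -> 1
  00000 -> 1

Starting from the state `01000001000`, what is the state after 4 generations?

10111110111
00010011000
11100011011
00000010111

00000010111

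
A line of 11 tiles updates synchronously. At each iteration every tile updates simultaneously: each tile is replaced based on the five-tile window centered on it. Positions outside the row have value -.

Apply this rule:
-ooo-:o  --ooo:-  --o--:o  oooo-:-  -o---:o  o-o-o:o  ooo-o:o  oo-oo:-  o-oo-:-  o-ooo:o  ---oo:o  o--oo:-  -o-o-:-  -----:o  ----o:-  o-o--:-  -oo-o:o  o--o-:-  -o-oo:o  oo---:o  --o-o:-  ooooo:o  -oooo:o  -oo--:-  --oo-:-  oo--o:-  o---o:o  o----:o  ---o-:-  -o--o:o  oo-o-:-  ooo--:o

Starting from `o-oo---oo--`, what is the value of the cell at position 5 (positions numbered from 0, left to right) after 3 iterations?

-

-o--ooo--oo
-oo--oo----
o------oooo
position 5 holds -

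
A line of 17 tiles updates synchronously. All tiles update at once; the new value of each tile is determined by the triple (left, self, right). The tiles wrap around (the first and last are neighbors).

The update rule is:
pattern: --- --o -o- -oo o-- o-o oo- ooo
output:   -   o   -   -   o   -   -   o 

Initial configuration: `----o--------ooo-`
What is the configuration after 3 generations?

---o-o-o--o-o---o

---o-o------o-o-o
o-o---o----o-----
---o-o-o--o-o---o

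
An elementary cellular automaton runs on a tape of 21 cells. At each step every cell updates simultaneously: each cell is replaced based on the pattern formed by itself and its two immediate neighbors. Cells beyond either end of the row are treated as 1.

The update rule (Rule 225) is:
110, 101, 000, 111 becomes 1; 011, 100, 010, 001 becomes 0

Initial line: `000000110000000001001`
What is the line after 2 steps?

101110001011111101110

011110010111111100000
101110001011111101110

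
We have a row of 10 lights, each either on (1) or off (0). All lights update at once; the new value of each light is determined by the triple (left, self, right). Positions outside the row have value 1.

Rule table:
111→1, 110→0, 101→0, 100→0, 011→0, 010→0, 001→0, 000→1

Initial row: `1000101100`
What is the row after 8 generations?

0111111000

0010000000
0000111110
0110011100
0000001000
0111100010
0011001000
0000000010
0111111000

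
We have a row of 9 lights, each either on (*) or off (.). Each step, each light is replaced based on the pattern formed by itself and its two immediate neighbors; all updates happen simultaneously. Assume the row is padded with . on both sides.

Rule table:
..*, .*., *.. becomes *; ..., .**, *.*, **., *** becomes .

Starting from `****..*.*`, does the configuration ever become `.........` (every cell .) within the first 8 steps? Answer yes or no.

....***.*
...*....*
..***..**
.*...**..
***.*..*.
....*****
...*.....
..***....
step 8 is ..***...., still not uniform .

no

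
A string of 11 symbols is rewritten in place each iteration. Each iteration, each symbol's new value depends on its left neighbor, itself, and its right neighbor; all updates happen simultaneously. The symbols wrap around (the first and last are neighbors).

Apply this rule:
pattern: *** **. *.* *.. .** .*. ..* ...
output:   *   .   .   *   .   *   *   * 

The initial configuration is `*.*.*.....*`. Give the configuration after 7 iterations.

*.****.****

..*.******.
***..****.*
**.**.**...
........***
********.*.
.******..*.
*.****.****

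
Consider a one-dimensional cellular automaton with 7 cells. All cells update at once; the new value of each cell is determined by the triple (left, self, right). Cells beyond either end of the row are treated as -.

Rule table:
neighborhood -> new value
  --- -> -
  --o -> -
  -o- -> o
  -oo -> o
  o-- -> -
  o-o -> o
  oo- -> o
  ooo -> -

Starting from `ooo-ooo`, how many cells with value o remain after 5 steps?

5

o-ooo-o
ooo-ooo  (repeats step 0; period 2)
step 5: o-ooo-o
count of o: 5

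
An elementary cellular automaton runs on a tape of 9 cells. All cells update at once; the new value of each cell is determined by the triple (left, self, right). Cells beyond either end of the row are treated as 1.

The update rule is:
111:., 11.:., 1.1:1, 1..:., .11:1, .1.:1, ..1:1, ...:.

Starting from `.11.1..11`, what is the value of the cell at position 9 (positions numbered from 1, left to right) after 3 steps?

11.11.11.
..11.11.1
.11.11.11
position 9 holds 1

1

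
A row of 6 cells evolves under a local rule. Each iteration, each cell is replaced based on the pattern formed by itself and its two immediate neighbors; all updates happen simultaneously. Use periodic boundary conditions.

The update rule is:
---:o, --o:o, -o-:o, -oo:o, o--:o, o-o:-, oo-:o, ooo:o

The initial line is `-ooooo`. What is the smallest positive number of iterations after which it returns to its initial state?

iteration 1: -ooooo

1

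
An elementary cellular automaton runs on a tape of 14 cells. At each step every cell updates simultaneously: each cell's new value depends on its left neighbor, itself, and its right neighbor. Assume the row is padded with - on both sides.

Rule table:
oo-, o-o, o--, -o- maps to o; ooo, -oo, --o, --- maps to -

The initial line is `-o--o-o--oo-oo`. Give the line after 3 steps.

-oo-oooo--oo-o
--oo---oo--ooo
---oo---oo---o

---oo---oo---o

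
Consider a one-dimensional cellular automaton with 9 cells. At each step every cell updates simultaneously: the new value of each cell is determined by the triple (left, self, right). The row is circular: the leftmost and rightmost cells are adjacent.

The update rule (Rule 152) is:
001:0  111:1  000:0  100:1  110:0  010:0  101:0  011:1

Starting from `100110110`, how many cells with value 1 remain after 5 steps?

2

step 1: 010100100
step 2: 000010010
step 3: 000001001
step 4: 100000100
step 5: 010000010
count of 1: 2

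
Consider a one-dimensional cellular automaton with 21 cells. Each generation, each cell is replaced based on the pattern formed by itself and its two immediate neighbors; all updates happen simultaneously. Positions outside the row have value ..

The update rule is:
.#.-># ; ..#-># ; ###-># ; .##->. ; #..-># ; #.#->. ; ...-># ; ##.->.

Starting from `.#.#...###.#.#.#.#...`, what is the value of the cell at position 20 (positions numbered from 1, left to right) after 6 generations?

##.####.#..#.#.#.####
....##..####.#.#..##.
####..##.##..#.###..#
.##.##.....###..#.###
#.....#####.#.###..#.
######.###..#..#.####
position 20 holds #

#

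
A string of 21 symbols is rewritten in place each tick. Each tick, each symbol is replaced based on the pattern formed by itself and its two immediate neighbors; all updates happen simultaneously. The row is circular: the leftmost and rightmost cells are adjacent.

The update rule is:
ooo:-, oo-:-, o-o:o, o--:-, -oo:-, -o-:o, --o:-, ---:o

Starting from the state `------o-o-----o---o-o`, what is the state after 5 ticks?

tick 1: -oooo-ooo-ooo-o-o-ooo
tick 2: o----o---o---ooooo---
tick 3: o-oo-o-o-o-o-------o-
tick 4: oo--oooooooo-ooooo-oo
tick 5: ------------o-----o--

------------o-----o--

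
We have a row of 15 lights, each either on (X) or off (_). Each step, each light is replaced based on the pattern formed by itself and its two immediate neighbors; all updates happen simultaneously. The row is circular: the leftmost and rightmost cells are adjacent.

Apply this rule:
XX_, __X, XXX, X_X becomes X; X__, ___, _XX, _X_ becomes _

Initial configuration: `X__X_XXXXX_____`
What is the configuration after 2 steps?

__X_X_XXXX____X
_X_X_X_XXX___X_

_X_X_X_XXX___X_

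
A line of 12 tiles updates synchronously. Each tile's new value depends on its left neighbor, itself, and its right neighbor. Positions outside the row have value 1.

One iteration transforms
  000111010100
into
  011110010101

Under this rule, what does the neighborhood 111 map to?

At position 4 the neighborhood is 111; the next row has 1 there.

1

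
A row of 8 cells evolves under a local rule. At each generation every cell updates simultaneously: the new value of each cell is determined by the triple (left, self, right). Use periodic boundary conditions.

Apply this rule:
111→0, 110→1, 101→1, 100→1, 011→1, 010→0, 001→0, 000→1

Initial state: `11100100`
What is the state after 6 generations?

11101110

10110010
01111001
11001100
11101110
10111011
11101110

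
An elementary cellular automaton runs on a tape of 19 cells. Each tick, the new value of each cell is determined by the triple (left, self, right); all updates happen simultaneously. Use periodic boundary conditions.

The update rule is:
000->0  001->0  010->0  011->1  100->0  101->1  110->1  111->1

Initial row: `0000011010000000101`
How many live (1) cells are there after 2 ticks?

3

0000011100000000010
0000011100000000000
count of 1: 3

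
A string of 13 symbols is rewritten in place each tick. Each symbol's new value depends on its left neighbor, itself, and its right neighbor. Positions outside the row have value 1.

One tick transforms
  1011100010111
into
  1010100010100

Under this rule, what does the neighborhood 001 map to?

At position 7 the neighborhood is 001; the next row has 0 there.

0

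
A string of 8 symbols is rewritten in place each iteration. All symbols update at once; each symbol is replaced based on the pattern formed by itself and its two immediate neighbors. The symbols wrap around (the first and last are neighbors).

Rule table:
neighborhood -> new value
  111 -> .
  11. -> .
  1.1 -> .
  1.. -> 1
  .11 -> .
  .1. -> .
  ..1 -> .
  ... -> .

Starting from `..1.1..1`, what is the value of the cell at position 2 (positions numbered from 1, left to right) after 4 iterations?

.

iteration 1: 1....1..
iteration 2: .1....1.
iteration 3: ..1....1
iteration 4: 1..1....
position 2 holds .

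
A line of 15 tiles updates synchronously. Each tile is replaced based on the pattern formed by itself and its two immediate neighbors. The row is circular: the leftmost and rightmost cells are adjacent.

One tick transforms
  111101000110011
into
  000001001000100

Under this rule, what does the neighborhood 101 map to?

0

At position 4 the neighborhood is 101; the next row has 0 there.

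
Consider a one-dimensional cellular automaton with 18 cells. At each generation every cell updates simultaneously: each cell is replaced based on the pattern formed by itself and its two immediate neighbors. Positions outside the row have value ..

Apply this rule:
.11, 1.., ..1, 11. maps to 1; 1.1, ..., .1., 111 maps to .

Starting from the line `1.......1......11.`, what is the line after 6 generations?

1...1....1...111.1

.1.....1.1....1111
1.1...1...1..11..1
...1.1.1.1.111111.
..1........1....11
.1.1......1.1..111
1...1....1...111.1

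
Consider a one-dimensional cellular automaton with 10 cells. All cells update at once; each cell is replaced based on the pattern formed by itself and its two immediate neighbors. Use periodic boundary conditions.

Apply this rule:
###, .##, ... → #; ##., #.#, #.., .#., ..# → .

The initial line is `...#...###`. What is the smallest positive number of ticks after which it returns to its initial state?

tick 1: .#...#.##.
tick 2: ...#...#..
tick 3: ##...#...#
tick 4: #..#...#.#
tick 5: .....#...#
tick 6: .###...#..
tick 7: .##..#...#
tick 8: .#.....#..
tick 9: ...###...#
tick 10: .#.##..#..
tick 11: ...#.....#
tick 12: .#...###..
tick 13: ...#.##..#
tick 14: .#...#....
tick 15: ...#...###

15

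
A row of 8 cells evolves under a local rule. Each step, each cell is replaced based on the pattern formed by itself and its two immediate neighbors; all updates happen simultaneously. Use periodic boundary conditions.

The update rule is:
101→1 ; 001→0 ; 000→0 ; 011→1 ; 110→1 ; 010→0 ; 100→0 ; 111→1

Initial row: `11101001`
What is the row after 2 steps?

11110001

11110001
11110001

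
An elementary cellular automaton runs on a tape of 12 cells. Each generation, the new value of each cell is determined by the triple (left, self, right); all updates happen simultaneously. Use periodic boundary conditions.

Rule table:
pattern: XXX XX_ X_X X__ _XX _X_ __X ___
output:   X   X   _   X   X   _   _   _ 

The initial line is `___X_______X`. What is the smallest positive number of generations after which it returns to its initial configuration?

12

generation 1: X___X_______
generation 2: _X___X______
generation 3: __X___X_____
generation 4: ___X___X____
generation 5: ____X___X___
generation 6: _____X___X__
generation 7: ______X___X_
generation 8: _______X___X
generation 9: X_______X___
generation 10: _X_______X__
generation 11: __X_______X_
generation 12: ___X_______X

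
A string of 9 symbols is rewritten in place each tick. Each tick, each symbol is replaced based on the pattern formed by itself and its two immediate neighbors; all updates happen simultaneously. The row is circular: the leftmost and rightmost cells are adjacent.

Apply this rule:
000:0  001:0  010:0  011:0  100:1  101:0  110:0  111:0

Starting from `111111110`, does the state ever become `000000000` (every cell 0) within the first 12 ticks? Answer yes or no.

yes

000000000
all cells are 0 at tick 1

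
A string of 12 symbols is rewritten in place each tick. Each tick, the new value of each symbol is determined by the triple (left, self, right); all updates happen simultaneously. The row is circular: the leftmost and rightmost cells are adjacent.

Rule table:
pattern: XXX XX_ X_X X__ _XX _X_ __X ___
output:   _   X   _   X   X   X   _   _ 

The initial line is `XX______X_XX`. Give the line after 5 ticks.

tick 1: _XX_____X_X_
tick 2: _XXX____X_XX
tick 3: _X_XX___X_XX
tick 4: _X_XXX__X_XX
tick 5: _X_X_XX_X_XX

_X_X_XX_X_XX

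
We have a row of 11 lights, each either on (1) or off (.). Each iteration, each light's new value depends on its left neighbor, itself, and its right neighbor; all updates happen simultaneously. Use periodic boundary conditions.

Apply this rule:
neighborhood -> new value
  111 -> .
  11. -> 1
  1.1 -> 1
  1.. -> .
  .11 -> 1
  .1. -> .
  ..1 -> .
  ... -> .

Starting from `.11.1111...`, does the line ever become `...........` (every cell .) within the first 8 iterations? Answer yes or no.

yes

.1111..1...
.1..1......
...........
all cells are . at iteration 3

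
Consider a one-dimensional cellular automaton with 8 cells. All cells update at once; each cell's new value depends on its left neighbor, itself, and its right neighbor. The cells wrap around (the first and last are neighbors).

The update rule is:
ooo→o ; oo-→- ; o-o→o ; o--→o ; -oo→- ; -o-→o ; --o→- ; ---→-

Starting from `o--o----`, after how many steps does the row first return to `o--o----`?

step 1: oo-oo---
step 2: --o--o--
step 3: --oo-oo-
step 4: ----o--o
step 5: o---oo-o
step 6: -o----o-
step 7: -oo---oo
step 8: o--o----

8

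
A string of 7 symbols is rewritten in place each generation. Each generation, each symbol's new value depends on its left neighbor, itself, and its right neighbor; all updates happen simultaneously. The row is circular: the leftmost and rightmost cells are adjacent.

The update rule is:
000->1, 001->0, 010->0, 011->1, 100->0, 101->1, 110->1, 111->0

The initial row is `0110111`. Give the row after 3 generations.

1111101
0000111
0110101

0110101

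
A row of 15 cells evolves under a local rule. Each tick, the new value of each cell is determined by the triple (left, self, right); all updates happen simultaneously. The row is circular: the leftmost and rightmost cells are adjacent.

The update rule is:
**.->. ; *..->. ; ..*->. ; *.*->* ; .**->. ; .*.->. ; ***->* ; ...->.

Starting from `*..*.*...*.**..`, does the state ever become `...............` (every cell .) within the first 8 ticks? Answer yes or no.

....*.....*....
...............
all cells are . at tick 2

yes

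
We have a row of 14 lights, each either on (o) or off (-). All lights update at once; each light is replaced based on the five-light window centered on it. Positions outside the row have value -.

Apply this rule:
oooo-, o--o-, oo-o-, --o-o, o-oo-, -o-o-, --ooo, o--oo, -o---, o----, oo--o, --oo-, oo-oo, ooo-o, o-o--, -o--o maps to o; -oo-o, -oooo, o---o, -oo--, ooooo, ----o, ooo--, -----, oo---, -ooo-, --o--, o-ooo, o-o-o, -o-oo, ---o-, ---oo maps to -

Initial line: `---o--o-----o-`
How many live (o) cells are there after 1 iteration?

----oo-oo----o
count of o: 5

5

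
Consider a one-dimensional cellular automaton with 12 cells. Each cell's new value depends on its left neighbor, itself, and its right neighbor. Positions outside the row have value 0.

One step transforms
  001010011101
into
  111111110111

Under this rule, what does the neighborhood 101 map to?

1

At position 3 the neighborhood is 101; the next row has 1 there.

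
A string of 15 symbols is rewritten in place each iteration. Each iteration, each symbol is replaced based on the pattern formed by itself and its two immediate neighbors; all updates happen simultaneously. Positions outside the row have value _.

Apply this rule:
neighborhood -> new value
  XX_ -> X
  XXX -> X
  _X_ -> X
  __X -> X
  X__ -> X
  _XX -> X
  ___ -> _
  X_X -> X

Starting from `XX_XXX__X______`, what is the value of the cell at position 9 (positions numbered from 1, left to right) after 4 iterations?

XXXXXXXXXX_____
XXXXXXXXXXX____
XXXXXXXXXXXX___
XXXXXXXXXXXXX__
position 9 holds X

X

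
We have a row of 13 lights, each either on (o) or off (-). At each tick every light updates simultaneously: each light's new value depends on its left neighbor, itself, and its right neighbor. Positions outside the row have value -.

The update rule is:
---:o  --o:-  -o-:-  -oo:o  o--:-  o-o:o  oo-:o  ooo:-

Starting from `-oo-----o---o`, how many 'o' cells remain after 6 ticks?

tick 1: -oo-ooo---o--
tick 2: -oooo-o-o---o
tick 3: -o--oo-o--o--
tick 4: ----ooo-----o
tick 5: ooo-o-o-ooo--
tick 6: o-oo-o-oo-o-o
count of o: 8

8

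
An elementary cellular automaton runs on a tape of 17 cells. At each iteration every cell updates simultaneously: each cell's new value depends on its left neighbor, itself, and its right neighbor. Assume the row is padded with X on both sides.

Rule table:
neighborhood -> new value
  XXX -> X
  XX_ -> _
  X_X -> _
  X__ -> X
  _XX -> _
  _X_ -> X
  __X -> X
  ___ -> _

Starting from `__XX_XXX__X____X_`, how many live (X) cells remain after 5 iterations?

9

XX____X_XXXX__XX_
X_X__XX__XX_XX___
__XXX__XX_____X_X
XX_X_XX__X___XX__
X__X___XXXX_X__XX
count of X: 9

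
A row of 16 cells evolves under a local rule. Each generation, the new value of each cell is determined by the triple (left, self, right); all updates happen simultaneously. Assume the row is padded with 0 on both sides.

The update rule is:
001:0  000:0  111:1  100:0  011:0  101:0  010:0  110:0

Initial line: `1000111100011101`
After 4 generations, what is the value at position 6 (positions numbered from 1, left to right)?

0

0000011000001000
0000000000000000
0000000000000000  (fixed point — unchanged through generation 4)
position 6 holds 0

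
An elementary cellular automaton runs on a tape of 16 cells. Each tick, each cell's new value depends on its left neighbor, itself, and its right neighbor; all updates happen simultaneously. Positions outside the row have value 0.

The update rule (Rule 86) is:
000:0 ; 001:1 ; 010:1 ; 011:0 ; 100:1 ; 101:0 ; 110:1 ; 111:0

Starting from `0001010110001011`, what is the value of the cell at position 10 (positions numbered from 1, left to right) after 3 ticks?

1

0011010011011001
0101011101001111
1101000101110001
position 10 holds 1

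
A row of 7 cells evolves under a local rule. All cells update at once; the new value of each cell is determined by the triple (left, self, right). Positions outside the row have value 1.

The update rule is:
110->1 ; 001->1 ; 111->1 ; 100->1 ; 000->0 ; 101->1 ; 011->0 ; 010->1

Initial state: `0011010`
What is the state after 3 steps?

1101111
1110111
1111011

1111011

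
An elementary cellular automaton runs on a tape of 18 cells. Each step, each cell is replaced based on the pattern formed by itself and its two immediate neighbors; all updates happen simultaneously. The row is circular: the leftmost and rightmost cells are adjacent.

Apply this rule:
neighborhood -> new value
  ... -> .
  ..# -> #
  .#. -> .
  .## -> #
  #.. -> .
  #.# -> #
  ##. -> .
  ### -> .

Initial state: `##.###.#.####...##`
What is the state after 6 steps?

..##..#.##.....##.
.##..#.##.....##..
##..#.##.....##...
#..#.##.....##...#
..#.##.....##...##
.#.##.....##...##.

.#.##.....##...##.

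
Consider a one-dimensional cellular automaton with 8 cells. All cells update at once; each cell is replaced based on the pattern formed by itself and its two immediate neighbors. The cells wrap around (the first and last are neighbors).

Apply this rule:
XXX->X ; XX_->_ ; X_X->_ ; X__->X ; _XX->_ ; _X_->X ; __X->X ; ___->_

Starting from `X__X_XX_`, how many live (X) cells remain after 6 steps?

4

step 1: XXXX____
step 2: _XX_X__X
step 3: ____XXXX
step 4: X__X_XX_  (repeats step 0; period 4)
step 6: _XX_X__X
count of X: 4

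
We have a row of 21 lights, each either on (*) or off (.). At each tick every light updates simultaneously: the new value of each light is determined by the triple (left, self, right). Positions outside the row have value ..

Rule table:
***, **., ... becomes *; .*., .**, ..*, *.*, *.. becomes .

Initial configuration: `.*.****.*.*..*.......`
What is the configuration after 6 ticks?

....***........******
***..**.******..*****
.**...*..*****...****
..*.*.....****.*..***
*.....***..***.....**
..***..**...**.***..*

..***..**...**.***..*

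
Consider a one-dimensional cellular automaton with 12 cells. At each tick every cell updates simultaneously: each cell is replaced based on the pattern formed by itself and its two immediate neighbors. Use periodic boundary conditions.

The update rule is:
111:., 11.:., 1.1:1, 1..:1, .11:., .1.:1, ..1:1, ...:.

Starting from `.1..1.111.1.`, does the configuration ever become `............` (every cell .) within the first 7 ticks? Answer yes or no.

no

111111...111
......1.1...
.....11111..
....1.....1.
...111...111
1.1...1.1...
1111.11111.1
tick 7 is 1111.11111.1, still not uniform .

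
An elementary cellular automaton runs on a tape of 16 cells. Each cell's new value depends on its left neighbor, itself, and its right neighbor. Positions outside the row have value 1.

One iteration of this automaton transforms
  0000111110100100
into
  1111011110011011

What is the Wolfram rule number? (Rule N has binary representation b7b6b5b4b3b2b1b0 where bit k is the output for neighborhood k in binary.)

position 5: 111 → 1  (bit 7 = 1)
position 8: 110 → 1  (bit 6 = 1)
position 9: 101 → 0  (bit 5 = 0)
position 0: 100 → 1  (bit 4 = 1)
position 4: 011 → 0  (bit 3 = 0)
position 10: 010 → 0  (bit 2 = 0)
position 3: 001 → 1  (bit 1 = 1)
position 1: 000 → 1  (bit 0 = 1)
bits b7..b0 = 11010011 = 211

211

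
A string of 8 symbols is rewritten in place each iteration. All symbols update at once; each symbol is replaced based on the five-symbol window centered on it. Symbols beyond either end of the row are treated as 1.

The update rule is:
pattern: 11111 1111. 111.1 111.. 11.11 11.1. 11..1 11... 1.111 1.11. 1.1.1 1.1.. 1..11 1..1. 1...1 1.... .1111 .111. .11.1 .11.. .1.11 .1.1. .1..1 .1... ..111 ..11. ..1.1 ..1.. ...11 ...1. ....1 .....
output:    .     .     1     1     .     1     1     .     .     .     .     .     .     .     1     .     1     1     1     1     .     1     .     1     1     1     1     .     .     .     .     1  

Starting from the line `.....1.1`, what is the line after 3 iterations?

..1..1..
1.......
1..111..

1..111..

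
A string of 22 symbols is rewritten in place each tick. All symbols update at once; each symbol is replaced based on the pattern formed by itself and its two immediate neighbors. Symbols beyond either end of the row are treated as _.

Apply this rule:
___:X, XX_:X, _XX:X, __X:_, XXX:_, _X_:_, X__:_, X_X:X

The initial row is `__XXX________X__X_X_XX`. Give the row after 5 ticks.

X_X_X_XXXXXX_____X_XXX
_X_X_XX____X_XXX__XX_X
__X_XXX_XX__XX_X__XXX_
X__XX_XXXX__XXX___X_X_
___XXXX__X__X_X_X__X__

___XXXX__X__X_X_X__X__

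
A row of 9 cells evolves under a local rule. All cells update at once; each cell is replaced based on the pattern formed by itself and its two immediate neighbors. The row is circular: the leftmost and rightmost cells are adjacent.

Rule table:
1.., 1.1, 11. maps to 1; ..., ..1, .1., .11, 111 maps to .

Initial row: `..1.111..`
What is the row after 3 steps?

...1..11.
....1..11
1....1..1

1....1..1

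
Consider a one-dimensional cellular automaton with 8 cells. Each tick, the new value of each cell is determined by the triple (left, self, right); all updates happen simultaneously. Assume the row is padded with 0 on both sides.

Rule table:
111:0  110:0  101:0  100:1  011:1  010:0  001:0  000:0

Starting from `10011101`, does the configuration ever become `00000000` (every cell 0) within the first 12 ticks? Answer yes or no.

tick 1: 01010000
tick 2: 00001000
tick 3: 00000100
tick 4: 00000010
tick 5: 00000001
tick 6: 00000000
all cells are 0 at tick 6

yes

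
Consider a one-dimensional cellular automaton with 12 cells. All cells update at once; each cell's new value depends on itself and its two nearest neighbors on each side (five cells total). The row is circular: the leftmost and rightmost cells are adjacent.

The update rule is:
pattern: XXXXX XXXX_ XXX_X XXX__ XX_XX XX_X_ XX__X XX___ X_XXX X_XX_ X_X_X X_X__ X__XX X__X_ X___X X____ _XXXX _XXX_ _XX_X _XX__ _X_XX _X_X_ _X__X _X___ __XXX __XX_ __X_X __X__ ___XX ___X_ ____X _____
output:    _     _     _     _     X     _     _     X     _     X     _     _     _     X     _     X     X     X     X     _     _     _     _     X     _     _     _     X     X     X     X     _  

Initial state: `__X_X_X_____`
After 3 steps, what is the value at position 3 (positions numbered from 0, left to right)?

X

step 1: XX_____XX___
step 2: __XX_XX__X_X
step 3: ___XXX__X___
position 3 holds X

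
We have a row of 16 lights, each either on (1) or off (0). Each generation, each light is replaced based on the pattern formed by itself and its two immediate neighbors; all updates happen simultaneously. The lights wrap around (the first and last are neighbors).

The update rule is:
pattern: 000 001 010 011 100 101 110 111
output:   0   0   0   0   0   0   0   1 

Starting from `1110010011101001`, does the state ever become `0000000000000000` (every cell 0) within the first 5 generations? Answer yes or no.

yes

generation 1: 1100000001000000
generation 2: 0000000000000000
all cells are 0 at generation 2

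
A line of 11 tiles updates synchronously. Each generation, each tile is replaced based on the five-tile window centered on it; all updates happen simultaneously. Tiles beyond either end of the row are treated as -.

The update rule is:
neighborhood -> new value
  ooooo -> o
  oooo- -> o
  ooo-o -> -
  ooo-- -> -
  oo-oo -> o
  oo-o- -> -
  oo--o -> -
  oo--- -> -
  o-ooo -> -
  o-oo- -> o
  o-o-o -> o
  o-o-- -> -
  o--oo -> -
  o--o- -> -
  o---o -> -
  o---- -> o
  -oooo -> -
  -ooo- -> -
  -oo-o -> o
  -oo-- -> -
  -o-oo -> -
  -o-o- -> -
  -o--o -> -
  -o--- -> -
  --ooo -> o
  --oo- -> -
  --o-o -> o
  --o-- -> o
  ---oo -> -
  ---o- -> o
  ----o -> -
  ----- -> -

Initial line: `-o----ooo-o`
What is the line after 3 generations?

oo-o--o----
-o----o-o--
oo-o-oo---o

oo-o-oo---o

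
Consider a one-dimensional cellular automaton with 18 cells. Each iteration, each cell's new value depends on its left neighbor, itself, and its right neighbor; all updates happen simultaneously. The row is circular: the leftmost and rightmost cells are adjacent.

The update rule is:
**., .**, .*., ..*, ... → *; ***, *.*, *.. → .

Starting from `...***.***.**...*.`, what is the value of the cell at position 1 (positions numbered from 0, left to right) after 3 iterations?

.

****.*.*.*.**.***.
*..*.*.*.*.**.*.*.
*.**.*.*.*.**.*.*.
position 1 holds .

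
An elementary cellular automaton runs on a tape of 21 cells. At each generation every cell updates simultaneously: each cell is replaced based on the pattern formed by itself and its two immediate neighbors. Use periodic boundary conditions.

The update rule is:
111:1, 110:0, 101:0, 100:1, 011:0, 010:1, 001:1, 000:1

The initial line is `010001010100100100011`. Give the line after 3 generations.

011111010111111111100
101110010011111111011
000101111101111110001

000101111101111110001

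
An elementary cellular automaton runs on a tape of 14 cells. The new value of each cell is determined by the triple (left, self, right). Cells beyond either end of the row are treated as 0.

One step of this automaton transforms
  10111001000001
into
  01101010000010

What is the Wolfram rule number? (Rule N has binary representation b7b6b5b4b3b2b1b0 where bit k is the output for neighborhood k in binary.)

position 3: 111 → 0  (bit 7 = 0)
position 4: 110 → 1  (bit 6 = 1)
position 1: 101 → 1  (bit 5 = 1)
position 5: 100 → 0  (bit 4 = 0)
position 2: 011 → 1  (bit 3 = 1)
position 0: 010 → 0  (bit 2 = 0)
position 6: 001 → 1  (bit 1 = 1)
position 9: 000 → 0  (bit 0 = 0)
bits b7..b0 = 01101010 = 106

106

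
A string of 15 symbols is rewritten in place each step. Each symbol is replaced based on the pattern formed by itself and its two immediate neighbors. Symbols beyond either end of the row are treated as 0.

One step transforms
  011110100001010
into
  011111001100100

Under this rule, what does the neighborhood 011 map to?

At position 1 the neighborhood is 011; the next row has 1 there.

1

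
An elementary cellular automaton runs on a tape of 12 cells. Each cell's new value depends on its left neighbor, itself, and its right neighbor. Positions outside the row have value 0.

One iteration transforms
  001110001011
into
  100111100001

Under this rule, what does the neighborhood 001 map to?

0

At position 1 the neighborhood is 001; the next row has 0 there.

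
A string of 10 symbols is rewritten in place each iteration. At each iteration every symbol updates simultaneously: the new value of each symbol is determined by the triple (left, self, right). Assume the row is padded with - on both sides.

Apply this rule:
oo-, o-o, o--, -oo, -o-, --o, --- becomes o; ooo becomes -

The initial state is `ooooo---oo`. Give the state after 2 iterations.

o---oooooo
ooooo----o

ooooo----o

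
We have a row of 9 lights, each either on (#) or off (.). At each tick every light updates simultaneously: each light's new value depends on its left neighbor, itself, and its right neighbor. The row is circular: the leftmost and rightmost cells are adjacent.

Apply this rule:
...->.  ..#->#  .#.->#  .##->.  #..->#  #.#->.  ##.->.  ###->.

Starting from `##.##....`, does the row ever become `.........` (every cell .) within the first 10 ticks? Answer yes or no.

.....#..#
#...#####
.#.#.....
##.##....  (repeats tick 0; period 4)
tick 10: #...#####
tick 10 is #...#####, still not uniform .

no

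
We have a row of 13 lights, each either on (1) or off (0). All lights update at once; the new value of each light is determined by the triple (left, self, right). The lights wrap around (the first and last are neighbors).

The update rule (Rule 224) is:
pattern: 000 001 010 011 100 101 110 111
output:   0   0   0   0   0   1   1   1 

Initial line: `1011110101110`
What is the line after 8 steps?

1010111010111

0101111010111
1010111101011
1101011110101
1110101111010
0111010111101
1011101011110
0101110101111
1010111010111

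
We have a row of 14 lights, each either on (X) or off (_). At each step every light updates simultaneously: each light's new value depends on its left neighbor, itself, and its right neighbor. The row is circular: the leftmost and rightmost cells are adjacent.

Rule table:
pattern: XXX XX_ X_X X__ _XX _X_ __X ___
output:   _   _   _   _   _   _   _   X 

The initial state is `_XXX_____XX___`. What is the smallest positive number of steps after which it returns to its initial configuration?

2

_____XXX____XX
_XXX_____XX___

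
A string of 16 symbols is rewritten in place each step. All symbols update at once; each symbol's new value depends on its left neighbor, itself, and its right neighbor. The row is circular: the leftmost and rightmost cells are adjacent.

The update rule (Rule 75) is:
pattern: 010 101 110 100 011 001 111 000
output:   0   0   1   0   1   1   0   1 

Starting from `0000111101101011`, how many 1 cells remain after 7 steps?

0111100101100011
0100101001101111
0001000011101001
0110011110100010
1110110010001100
1010110100111101
1000110001100101
count of 1: 7

7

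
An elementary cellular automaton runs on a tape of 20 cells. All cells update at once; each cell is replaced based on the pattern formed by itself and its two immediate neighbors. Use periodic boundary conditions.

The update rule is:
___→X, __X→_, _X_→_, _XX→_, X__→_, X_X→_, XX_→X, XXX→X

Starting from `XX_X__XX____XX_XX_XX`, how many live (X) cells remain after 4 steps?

XX_____X_XX__X__X__X
XX_XXX____X_________
_X__XX_XX___XXXXXXX_
_____X__X_X__XXXXXX_
count of X: 9

9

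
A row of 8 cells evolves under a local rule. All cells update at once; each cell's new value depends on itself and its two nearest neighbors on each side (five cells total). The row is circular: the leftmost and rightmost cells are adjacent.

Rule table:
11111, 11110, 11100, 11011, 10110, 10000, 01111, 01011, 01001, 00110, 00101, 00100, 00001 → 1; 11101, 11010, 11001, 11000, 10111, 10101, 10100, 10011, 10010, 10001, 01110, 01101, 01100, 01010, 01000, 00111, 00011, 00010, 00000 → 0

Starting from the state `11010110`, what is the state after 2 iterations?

iteration 1: 10001101
iteration 2: 00001011

00001011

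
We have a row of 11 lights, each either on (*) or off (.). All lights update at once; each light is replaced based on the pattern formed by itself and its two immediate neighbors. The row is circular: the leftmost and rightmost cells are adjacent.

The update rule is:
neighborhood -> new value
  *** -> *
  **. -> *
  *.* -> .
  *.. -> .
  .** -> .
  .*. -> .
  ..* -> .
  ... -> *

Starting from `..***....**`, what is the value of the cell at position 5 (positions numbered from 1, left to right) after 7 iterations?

iteration 1: ...**.**..*
iteration 2: .*..*..*...
iteration 3: .........**
iteration 4: .*******..*
iteration 5: ..******...
iteration 6: *..*****.**
iteration 7: *...****..*
position 5 holds *

*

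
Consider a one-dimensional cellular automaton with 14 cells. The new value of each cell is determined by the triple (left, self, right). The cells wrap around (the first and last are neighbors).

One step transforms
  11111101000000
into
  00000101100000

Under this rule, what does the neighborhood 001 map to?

At position 13 the neighborhood is 001; the next row has 0 there.

0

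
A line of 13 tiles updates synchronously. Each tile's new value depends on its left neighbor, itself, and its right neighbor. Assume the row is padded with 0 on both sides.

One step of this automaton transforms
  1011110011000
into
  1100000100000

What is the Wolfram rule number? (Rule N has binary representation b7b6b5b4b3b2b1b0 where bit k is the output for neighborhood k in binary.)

38

position 3: 111 → 0  (bit 7 = 0)
position 5: 110 → 0  (bit 6 = 0)
position 1: 101 → 1  (bit 5 = 1)
position 6: 100 → 0  (bit 4 = 0)
position 2: 011 → 0  (bit 3 = 0)
position 0: 010 → 1  (bit 2 = 1)
position 7: 001 → 1  (bit 1 = 1)
position 11: 000 → 0  (bit 0 = 0)
bits b7..b0 = 00100110 = 38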